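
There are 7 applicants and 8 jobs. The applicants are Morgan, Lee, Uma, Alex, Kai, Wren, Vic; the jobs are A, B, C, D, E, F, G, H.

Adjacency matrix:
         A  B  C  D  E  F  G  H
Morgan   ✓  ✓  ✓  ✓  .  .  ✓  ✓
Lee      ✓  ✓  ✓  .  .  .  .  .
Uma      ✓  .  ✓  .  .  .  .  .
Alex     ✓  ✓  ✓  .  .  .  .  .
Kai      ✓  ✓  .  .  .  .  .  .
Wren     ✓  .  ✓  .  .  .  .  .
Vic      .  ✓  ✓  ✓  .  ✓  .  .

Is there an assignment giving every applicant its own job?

The set {Lee, Uma, Alex, Kai, Wren} has only 3 neighbours ({A, B, C}), so by Hall's theorem at most 5 of the 7 applicants can be matched.
Hence no matching covers every applicant.

No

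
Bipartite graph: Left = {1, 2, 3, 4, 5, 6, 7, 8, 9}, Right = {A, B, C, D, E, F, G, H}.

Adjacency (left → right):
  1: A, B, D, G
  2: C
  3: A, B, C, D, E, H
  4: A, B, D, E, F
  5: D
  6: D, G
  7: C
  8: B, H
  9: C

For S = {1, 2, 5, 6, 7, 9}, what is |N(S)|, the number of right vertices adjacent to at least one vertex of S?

The union of neighbours of {1, 2, 5, 6, 7, 9} is {A, B, C, D, G}, which has 5 elements.
Since |N(S)| = 5 < |S| = 6, Hall's condition fails for this subset.

5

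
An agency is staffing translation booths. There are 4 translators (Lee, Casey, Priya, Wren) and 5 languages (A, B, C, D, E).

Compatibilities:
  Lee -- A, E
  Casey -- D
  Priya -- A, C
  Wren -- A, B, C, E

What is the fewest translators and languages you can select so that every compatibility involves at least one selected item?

{Lee, Casey, Priya, Wren} is a vertex cover of size 4: every edge has an endpoint in this set.
No smaller cover exists because Lee–E, Casey–D, Priya–C, Wren–B is a matching of size 4, and a cover must include an endpoint of each of these disjoint edges (König's theorem).

4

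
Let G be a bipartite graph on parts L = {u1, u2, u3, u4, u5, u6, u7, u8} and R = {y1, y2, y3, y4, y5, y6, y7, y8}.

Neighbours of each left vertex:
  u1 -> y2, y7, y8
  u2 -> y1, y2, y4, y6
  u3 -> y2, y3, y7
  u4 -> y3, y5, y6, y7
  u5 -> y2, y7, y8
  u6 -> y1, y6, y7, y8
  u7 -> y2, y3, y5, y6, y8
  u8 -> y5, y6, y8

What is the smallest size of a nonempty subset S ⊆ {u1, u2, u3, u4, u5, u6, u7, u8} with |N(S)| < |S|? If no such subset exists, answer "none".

A matching saturating every left vertex exists, for instance u1→y2, u2→y4, u3→y3, u4→y6, u5→y7, u6→y1, u7→y5, u8→y8.
By Hall's marriage theorem, this means |N(S)| ≥ |S| for every subset S, so no violating subset exists.

none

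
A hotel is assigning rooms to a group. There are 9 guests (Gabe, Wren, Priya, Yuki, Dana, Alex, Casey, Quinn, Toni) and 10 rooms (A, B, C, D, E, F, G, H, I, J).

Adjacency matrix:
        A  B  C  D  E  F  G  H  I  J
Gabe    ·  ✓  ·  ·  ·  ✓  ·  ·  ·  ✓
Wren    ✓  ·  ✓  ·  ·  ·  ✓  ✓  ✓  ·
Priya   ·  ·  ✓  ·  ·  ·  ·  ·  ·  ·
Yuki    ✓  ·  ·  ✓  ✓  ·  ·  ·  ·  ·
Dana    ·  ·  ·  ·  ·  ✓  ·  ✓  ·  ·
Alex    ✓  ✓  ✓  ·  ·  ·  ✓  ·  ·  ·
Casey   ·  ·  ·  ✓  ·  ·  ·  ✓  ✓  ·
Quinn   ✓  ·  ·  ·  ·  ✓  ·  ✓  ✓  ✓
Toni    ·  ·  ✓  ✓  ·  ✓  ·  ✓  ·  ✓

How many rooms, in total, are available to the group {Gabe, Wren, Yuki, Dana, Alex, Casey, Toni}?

10

The union of neighbours of {Gabe, Wren, Yuki, Dana, Alex, Casey, Toni} is {A, B, C, D, E, F, G, H, I, J}, which has 10 elements.
Since |N(S)| = 10 ≥ |S| = 7, Hall's condition holds for this subset.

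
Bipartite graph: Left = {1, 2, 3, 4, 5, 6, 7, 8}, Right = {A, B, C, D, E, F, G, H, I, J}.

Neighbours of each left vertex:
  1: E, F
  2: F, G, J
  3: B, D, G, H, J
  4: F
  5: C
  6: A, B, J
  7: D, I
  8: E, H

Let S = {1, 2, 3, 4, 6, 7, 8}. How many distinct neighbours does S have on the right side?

The union of neighbours of {1, 2, 3, 4, 6, 7, 8} is {A, B, D, E, F, G, H, I, J}, which has 9 elements.
Since |N(S)| = 9 ≥ |S| = 7, Hall's condition holds for this subset.

9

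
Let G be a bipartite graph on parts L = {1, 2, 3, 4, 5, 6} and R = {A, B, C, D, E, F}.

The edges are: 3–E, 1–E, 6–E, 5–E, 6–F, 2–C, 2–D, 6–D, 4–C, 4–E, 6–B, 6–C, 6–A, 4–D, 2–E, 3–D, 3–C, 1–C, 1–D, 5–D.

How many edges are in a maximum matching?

4

A valid assignment of size 4: 1→D, 2→C, 3→E, 6→A.
The set {1, 2, 3, 4, 5} has only 3 neighbours ({C, D, E}), so by Hall's theorem at most 4 of the 6 left vertices can be matched.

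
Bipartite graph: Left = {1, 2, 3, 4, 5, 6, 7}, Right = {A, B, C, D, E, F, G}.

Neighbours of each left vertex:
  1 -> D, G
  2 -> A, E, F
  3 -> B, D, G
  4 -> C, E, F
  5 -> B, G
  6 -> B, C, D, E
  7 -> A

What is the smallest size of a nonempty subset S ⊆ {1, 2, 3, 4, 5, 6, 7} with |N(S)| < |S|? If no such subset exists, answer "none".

A matching saturating every left vertex exists, for instance 1→D, 2→F, 3→G, 4→C, 5→B, 6→E, 7→A.
By Hall's marriage theorem, this means |N(S)| ≥ |S| for every subset S, so no violating subset exists.

none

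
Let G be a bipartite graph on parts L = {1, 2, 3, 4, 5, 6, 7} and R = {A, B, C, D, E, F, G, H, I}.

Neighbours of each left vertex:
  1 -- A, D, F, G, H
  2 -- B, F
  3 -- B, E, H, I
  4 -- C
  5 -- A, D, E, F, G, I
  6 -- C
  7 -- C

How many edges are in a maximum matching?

5

A valid assignment of size 5: 1–A, 2–F, 3–B, 4–C, 5–G.
The set {4, 6, 7} has only 1 neighbour ({C}), so by Hall's theorem at most 5 of the 7 left vertices can be matched.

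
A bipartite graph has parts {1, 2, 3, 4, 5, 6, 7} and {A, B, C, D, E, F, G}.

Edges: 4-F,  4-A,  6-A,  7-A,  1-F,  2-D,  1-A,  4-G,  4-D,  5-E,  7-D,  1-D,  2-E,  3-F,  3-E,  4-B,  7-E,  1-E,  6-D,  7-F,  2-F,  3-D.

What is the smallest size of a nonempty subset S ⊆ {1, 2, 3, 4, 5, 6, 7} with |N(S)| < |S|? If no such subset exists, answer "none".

5

Take S = {1, 2, 3, 5, 6}. Its neighbourhood is {A, D, E, F}, so |N(S)| = 4 < |S| = 5.
Every subset of size less than 5 has at least as many neighbours as members, so 5 is the minimum.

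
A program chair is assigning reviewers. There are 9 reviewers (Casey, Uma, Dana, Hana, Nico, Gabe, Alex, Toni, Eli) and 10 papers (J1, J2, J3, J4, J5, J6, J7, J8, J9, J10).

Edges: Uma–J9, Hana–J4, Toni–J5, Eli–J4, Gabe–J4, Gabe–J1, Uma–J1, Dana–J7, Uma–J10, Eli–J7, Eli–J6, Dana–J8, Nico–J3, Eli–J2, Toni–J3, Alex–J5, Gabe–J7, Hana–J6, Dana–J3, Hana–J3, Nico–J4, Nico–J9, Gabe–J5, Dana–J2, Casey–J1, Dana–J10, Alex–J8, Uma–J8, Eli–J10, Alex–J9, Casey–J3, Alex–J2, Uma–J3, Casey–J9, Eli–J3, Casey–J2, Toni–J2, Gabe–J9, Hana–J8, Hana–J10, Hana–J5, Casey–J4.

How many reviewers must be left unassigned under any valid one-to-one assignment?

For example, pair Casey-J1, Uma-J9, Dana-J2, Hana-J10, Nico-J4, Gabe-J7, Alex-J5, Toni-J3, Eli-J6.
This saturates every reviewer, so 9 is the maximum.
That matches 9 of the 9, leaving 0 unmatched; no matching can do better.

0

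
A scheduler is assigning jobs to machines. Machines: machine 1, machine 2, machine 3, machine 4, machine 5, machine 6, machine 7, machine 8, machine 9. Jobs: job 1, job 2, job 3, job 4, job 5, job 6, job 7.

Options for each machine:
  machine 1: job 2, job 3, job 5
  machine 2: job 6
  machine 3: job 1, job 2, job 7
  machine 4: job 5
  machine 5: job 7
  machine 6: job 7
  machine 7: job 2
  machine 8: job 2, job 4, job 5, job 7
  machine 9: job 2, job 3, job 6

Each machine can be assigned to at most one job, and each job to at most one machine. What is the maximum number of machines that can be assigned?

7

One maximum matching: machine 1→job 3, machine 2→job 6, machine 3→job 1, machine 4→job 5, machine 5→job 7, machine 7→job 2, machine 8→job 4.
The set {machine 1, machine 2, machine 4, machine 5, machine 6, machine 7, machine 9} has only 5 neighbours ({job 2, job 3, job 5, job 6, job 7}), so by Hall's theorem at most 7 of the 9 machines can be matched.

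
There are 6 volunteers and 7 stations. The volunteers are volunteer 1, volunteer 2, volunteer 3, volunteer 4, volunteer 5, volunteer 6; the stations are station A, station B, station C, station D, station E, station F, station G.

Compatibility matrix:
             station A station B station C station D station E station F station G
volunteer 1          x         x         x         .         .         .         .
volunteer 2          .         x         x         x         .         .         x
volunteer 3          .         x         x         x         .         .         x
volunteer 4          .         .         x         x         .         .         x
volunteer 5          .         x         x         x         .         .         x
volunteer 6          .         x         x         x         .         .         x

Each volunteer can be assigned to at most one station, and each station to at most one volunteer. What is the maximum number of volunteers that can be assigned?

5

For example, pair volunteer 1-station A, volunteer 2-station D, volunteer 3-station G, volunteer 4-station C, volunteer 5-station B.
The set {volunteer 2, volunteer 3, volunteer 4, volunteer 5, volunteer 6} has only 4 neighbours ({station B, station C, station D, station G}), so by Hall's theorem at most 5 of the 6 volunteers can be matched.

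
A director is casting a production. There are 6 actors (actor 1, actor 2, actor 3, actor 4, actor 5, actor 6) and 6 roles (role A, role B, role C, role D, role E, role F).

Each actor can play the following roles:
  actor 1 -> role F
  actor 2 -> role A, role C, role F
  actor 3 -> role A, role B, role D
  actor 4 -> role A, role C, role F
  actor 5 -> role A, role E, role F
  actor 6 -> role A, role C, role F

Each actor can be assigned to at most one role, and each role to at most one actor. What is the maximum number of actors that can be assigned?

For example, pair actor 1-role F, actor 2-role C, actor 3-role B, actor 4-role A, actor 5-role E.
The set {actor 1, actor 2, actor 4, actor 6} has only 3 neighbours ({role A, role C, role F}), so by Hall's theorem at most 5 of the 6 actors can be matched.

5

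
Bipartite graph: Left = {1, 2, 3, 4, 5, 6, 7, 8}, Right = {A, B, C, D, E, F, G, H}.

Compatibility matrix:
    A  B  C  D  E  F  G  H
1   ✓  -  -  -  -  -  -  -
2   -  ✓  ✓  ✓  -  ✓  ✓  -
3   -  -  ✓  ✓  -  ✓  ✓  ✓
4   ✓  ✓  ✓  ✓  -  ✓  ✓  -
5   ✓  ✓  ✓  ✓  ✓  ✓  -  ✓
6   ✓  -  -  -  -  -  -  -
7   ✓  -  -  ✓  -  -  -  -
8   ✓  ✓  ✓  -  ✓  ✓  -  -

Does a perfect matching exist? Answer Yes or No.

No

The set {1, 6} has only 1 neighbour ({A}), so by Hall's theorem at most 7 of the 8 left vertices can be matched.
Hence no matching covers every left vertex.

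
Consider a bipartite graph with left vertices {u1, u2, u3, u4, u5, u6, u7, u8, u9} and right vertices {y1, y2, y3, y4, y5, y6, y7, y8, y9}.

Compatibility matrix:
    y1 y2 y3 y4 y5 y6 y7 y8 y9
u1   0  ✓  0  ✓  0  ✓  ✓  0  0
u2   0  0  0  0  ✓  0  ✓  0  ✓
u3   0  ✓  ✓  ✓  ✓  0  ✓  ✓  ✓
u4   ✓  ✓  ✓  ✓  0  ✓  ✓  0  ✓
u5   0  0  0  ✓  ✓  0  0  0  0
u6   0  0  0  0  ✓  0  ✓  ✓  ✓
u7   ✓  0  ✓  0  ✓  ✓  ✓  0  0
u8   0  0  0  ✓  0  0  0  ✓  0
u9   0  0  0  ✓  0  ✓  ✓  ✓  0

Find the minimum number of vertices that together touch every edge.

9

The 9 edges u1–y2, u2–y9, u3–y3, u4–y1, u5–y5, u6–y8, u7–y6, u8–y4, u9–y7 form a matching, so any vertex cover needs at least 9 vertices (one per matched edge).
Conversely {u1, u2, u3, u4, u5, u6, u7, u8, u9} meets every edge and has exactly 9 vertices, so 9 is optimal.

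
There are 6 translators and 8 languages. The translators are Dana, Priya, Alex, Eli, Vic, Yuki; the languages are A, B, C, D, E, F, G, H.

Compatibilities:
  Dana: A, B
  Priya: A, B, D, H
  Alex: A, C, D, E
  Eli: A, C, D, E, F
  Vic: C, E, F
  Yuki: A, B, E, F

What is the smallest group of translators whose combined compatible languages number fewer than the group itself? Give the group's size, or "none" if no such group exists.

A matching saturating every translator exists, for instance Dana→A, Priya→H, Alex→D, Eli→E, Vic→C, Yuki→B.
By Hall's marriage theorem, this means |N(S)| ≥ |S| for every subset S, so no violating subset exists.

none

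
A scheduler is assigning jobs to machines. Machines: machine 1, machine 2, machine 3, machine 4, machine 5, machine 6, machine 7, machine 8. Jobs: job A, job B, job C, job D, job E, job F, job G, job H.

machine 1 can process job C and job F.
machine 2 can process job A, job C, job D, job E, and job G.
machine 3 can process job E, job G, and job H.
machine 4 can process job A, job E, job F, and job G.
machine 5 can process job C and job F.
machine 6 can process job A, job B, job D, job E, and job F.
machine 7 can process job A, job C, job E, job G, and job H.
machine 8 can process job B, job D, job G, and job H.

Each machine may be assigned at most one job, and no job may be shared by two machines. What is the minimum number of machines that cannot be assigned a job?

0

One maximum matching: machine 1→job C, machine 2→job D, machine 3→job E, machine 4→job A, machine 5→job F, machine 6→job B, machine 7→job H, machine 8→job G.
This saturates every machine, so 8 is the maximum.
That matches 8 of the 8, leaving 0 unmatched; no matching can do better.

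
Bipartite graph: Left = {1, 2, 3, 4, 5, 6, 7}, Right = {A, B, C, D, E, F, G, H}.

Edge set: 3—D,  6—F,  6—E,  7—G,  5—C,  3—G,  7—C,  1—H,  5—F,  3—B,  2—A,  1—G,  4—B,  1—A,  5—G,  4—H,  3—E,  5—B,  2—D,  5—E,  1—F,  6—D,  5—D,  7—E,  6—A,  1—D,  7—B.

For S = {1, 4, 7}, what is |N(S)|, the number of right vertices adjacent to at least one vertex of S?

The union of neighbours of {1, 4, 7} is {A, B, C, D, E, F, G, H}, which has 8 elements.
Since |N(S)| = 8 ≥ |S| = 3, Hall's condition holds for this subset.

8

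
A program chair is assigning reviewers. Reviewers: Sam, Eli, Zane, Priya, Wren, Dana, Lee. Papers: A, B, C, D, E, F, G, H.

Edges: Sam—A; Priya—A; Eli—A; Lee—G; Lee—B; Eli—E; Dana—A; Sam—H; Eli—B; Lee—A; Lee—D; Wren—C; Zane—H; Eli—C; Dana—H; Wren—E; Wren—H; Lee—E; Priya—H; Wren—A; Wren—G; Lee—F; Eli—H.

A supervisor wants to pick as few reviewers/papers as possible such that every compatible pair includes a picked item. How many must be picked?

A maximum matching has 5 edges (e.g. Sam–A, Eli–B, Zane–H, Wren–E, Lee–G).
By König's theorem the minimum vertex cover has the same size. One such cover is {Eli, Wren, Lee, A, H}.

5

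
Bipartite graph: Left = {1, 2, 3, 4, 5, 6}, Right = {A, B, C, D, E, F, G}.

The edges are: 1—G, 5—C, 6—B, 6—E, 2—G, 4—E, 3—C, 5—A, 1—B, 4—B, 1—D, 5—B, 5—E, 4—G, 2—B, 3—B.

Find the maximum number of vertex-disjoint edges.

6

A valid assignment of size 6: 1–D, 2–G, 3–C, 4–E, 5–A, 6–B.
This saturates every left vertex, so 6 is the maximum.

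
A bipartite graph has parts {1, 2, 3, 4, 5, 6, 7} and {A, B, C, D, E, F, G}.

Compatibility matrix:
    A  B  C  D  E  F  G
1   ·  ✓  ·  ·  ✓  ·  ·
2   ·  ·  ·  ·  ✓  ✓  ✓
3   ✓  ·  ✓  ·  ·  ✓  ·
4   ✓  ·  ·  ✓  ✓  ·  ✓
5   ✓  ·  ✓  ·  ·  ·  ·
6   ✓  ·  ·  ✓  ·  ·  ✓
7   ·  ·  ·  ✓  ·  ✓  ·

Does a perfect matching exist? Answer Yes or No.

For example, pair 1–B, 2–E, 3–C, 4–D, 5–A, 6–G, 7–F.
All 7 left vertices are covered.

Yes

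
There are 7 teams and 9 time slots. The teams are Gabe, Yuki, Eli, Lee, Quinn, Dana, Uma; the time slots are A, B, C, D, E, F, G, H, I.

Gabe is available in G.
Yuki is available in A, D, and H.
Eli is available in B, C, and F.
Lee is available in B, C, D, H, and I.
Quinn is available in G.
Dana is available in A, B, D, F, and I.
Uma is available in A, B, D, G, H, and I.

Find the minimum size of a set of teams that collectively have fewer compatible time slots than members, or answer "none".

Take S = {Gabe, Quinn}. Its neighbourhood is {G}, so |N(S)| = 1 < |S| = 2.
No single vertex violates Hall's condition since each has at least one neighbour, so 2 is the minimum.

2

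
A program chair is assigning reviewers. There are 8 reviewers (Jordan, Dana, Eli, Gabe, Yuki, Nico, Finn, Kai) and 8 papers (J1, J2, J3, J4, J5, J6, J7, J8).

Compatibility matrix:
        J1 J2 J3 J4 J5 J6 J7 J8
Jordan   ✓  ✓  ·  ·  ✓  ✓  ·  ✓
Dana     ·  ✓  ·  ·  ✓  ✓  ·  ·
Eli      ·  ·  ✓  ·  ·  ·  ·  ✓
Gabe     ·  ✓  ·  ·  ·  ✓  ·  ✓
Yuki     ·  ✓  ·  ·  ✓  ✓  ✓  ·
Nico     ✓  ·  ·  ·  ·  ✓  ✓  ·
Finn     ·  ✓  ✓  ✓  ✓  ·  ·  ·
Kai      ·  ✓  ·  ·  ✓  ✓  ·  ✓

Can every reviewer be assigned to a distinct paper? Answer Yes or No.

One maximum matching: Jordan→J1, Dana→J2, Eli→J3, Gabe→J8, Yuki→J5, Nico→J7, Finn→J4, Kai→J6.
Every reviewer is matched, so this is a perfect matching.

Yes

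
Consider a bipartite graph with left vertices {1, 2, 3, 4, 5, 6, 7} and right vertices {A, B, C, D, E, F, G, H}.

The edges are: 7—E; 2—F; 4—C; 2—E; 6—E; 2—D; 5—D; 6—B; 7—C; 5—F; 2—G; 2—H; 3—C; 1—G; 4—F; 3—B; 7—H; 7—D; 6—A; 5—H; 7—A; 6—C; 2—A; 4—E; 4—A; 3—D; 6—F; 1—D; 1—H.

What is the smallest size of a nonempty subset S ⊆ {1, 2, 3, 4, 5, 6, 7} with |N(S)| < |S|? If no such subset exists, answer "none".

none

A matching saturating every left vertex exists, for instance 1→D, 2→G, 3→B, 4→C, 5→F, 6→E, 7→A.
By Hall's marriage theorem, this means |N(S)| ≥ |S| for every subset S, so no violating subset exists.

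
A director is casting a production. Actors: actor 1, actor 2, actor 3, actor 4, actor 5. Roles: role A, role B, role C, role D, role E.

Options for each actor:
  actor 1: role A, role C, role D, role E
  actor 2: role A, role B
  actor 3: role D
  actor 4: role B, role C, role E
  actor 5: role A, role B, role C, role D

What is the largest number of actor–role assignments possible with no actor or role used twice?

5

For example, pair actor 1–role E, actor 2–role A, actor 3–role D, actor 4–role C, actor 5–role B.
All 5 actors are matched, so no larger matching exists.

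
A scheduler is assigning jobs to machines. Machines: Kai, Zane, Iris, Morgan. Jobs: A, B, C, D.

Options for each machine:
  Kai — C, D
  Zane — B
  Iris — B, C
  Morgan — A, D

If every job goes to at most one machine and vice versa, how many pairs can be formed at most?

For example, pair Kai→D, Zane→B, Iris→C, Morgan→A.
All 4 machines are matched, so no larger matching exists.

4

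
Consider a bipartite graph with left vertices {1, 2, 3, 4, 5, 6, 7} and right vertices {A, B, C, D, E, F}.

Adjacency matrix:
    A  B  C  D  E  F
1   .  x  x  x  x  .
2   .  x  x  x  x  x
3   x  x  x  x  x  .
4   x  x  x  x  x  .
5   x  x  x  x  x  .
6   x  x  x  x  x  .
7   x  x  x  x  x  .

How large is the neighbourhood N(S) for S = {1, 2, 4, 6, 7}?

6

The union of neighbours of {1, 2, 4, 6, 7} is {A, B, C, D, E, F}, which has 6 elements.
Since |N(S)| = 6 ≥ |S| = 5, Hall's condition holds for this subset.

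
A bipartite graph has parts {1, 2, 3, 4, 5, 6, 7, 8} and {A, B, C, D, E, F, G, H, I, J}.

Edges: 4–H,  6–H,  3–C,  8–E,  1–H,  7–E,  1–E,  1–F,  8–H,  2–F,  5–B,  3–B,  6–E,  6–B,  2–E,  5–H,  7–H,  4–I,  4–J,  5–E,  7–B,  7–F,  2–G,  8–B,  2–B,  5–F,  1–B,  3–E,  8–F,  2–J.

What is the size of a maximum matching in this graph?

7

A valid assignment of size 7: 1-B, 2-G, 3-C, 4-J, 5-F, 6-E, 7-H.
The set {1, 5, 6, 7, 8} has only 4 neighbours ({B, E, F, H}), so by Hall's theorem at most 7 of the 8 left vertices can be matched.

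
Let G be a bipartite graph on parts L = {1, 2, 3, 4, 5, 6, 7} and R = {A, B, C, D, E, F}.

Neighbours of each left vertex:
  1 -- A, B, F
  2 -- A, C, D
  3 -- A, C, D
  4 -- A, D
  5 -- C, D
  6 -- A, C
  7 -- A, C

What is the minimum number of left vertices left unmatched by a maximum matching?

One maximum matching: 1–B, 2–C, 3–A, 4–D.
The set {2, 3, 4, 5, 6, 7} has only 3 neighbours ({A, C, D}), so by Hall's theorem at most 4 of the 7 left vertices can be matched.
That matches 4 of the 7, leaving 3 unmatched; no matching can do better.

3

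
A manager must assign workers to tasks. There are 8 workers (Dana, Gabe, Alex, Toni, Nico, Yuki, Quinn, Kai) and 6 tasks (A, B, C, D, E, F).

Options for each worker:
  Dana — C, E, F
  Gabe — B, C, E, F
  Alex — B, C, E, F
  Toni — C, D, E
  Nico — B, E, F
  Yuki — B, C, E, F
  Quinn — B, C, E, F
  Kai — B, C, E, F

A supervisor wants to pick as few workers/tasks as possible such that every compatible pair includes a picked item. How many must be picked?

The 5 edges Dana–F, Gabe–E, Alex–C, Toni–D, Nico–B form a matching, so any vertex cover needs at least 5 vertices (one per matched edge).
Conversely {Toni, B, C, E, F} meets every edge and has exactly 5 vertices, so 5 is optimal.

5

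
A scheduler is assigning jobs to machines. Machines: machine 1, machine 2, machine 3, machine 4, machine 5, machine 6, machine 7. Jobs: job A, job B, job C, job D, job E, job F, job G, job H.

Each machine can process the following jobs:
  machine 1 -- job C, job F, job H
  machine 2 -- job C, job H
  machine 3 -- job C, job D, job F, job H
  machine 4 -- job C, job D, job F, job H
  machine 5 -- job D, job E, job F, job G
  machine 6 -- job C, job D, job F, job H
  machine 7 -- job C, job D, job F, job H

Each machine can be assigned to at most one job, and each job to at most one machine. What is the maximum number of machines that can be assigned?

One maximum matching: machine 1–job F, machine 2–job C, machine 3–job D, machine 4–job H, machine 5–job G.
The set {machine 1, machine 2, machine 3, machine 4, machine 6, machine 7} has only 4 neighbours ({job C, job D, job F, job H}), so by Hall's theorem at most 5 of the 7 machines can be matched.

5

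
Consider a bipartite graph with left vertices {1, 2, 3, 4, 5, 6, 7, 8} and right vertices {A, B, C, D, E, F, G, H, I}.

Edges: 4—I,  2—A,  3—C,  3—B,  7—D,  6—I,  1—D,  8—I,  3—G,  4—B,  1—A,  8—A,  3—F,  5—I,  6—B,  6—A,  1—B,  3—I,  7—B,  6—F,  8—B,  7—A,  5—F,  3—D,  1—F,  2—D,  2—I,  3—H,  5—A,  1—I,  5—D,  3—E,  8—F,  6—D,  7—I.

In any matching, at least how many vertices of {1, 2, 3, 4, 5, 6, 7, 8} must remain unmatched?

For example, pair 1→B, 2→D, 3→G, 4→I, 5→F, 6→A.
The set {1, 2, 4, 5, 6, 7, 8} has only 5 neighbours ({A, B, D, F, I}), so by Hall's theorem at most 6 of the 8 left vertices can be matched.
That matches 6 of the 8, leaving 2 unmatched; no matching can do better.

2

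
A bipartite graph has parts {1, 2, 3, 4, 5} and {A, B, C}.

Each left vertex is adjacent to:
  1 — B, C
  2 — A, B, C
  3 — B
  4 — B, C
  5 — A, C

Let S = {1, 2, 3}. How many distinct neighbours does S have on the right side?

The union of neighbours of {1, 2, 3} is {A, B, C}, which has 3 elements.
Since |N(S)| = 3 ≥ |S| = 3, Hall's condition holds for this subset.

3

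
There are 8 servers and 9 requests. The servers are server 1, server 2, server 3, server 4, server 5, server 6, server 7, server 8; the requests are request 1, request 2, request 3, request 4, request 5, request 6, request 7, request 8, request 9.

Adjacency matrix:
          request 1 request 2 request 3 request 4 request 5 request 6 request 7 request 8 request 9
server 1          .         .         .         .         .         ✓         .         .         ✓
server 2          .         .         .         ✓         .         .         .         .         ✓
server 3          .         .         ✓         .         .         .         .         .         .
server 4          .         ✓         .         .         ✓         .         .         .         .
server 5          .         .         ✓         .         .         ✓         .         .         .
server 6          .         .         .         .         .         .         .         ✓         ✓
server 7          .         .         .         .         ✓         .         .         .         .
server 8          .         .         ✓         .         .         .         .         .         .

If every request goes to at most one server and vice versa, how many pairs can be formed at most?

7

A valid assignment of size 7: server 1→request 9, server 2→request 4, server 3→request 3, server 4→request 2, server 5→request 6, server 6→request 8, server 7→request 5.
The set {server 3, server 8} has only 1 neighbour ({request 3}), so by Hall's theorem at most 7 of the 8 servers can be matched.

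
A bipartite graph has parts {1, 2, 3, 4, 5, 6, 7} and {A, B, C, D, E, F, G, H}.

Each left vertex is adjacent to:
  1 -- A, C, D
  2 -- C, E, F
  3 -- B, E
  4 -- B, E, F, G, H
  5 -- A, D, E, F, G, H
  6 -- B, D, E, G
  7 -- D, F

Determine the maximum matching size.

7

For example, pair 1-D, 2-C, 3-E, 4-G, 5-A, 6-B, 7-F.
All 7 left vertices are matched, so no larger matching exists.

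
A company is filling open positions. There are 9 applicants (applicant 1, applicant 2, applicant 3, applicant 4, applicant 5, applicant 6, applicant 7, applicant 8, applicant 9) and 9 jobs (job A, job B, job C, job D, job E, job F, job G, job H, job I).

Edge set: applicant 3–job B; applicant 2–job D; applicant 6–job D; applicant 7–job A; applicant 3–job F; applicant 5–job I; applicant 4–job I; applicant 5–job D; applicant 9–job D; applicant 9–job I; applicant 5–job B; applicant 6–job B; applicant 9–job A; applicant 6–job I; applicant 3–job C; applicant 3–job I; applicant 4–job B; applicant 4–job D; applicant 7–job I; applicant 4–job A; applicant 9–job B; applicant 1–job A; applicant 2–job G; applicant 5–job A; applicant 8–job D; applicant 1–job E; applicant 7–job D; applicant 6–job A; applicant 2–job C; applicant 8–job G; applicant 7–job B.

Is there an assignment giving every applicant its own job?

No

The set {applicant 4, applicant 5, applicant 6, applicant 7, applicant 9} has only 4 neighbours ({job A, job B, job D, job I}), so by Hall's theorem at most 8 of the 9 applicants can be matched.
Hence no matching covers every applicant.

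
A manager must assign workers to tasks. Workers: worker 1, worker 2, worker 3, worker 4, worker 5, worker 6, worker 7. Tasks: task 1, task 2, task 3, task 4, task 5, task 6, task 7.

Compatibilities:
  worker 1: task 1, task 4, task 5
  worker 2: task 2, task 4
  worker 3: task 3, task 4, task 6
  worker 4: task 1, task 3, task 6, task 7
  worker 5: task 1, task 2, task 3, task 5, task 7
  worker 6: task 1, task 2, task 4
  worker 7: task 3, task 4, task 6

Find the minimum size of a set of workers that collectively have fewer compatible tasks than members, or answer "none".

none

A matching saturating every worker exists, for instance worker 1→task 5, worker 2→task 2, worker 3→task 4, worker 4→task 3, worker 5→task 7, worker 6→task 1, worker 7→task 6.
By Hall's marriage theorem, this means |N(S)| ≥ |S| for every subset S, so no violating subset exists.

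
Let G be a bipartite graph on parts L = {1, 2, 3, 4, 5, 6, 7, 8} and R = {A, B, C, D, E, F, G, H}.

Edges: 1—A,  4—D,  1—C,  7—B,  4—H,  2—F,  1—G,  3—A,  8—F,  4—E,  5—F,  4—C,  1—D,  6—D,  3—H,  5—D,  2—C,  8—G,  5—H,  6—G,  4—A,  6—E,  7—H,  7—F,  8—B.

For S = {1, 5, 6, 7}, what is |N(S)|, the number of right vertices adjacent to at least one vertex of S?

The union of neighbours of {1, 5, 6, 7} is {A, B, C, D, E, F, G, H}, which has 8 elements.
Since |N(S)| = 8 ≥ |S| = 4, Hall's condition holds for this subset.

8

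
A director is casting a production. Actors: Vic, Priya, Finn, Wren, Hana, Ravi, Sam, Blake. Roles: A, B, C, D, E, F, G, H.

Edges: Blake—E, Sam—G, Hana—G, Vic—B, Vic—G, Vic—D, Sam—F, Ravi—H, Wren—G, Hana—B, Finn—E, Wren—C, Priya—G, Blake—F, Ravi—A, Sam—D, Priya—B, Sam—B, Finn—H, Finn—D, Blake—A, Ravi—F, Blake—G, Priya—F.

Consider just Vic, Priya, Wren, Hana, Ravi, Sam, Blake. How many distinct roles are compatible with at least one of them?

The union of neighbours of {Vic, Priya, Wren, Hana, Ravi, Sam, Blake} is {A, B, C, D, E, F, G, H}, which has 8 elements.
Since |N(S)| = 8 ≥ |S| = 7, Hall's condition holds for this subset.

8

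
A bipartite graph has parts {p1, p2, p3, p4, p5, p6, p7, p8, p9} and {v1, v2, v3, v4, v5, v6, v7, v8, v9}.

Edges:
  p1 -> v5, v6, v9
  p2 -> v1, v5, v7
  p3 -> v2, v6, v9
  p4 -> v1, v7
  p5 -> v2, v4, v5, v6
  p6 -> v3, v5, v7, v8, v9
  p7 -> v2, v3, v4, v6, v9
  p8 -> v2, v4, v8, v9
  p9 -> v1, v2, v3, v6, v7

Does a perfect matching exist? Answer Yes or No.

One maximum matching: p1–v6, p2–v1, p3–v9, p4–v7, p5–v2, p6–v5, p7–v4, p8–v8, p9–v3.
All 9 left vertices are covered.

Yes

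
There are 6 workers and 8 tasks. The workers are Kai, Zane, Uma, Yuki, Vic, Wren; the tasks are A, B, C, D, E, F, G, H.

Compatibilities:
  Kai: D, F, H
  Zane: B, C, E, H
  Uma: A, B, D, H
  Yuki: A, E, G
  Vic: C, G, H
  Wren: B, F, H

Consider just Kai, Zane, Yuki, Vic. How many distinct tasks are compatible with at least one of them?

8

The union of neighbours of {Kai, Zane, Yuki, Vic} is {A, B, C, D, E, F, G, H}, which has 8 elements.
Since |N(S)| = 8 ≥ |S| = 4, Hall's condition holds for this subset.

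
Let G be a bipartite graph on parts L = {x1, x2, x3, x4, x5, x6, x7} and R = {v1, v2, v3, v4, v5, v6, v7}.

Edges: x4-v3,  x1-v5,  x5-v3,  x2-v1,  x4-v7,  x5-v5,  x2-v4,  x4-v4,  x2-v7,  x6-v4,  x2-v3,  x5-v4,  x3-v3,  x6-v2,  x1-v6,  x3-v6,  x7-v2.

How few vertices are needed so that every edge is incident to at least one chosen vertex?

The 7 edges x1–v5, x2–v1, x3–v6, x4–v7, x5–v3, x6–v4, x7–v2 form a matching, so any vertex cover needs at least 7 vertices (one per matched edge).
Conversely {x1, x2, x3, x4, x5, x6, x7} meets every edge and has exactly 7 vertices, so 7 is optimal.

7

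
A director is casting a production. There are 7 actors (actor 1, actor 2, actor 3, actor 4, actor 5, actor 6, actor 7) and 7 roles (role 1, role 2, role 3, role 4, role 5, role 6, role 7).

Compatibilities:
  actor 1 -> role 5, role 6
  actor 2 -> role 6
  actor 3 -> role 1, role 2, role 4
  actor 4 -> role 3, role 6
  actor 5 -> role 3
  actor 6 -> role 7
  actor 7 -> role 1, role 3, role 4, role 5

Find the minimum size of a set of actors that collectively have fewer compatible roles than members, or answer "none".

Take S = {actor 2, actor 4, actor 5}. Its neighbourhood is {role 3, role 6}, so |N(S)| = 2 < |S| = 3.
Every subset of size less than 3 has at least as many neighbours as members, so 3 is the minimum.

3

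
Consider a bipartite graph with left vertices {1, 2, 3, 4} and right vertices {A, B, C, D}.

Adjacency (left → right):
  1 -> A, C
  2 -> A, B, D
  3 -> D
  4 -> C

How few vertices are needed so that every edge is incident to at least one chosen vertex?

The 4 edges 1–A, 2–B, 3–D, 4–C form a matching, so any vertex cover needs at least 4 vertices (one per matched edge).
Conversely {1, 2, 3, 4} meets every edge and has exactly 4 vertices, so 4 is optimal.

4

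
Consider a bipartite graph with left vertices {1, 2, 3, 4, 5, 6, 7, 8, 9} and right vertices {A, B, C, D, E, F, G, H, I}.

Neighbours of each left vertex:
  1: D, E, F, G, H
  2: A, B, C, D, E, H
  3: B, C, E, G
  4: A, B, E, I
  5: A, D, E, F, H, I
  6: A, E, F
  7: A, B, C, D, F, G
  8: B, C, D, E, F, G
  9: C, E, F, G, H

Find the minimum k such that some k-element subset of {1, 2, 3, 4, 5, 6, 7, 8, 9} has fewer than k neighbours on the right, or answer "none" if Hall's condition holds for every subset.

none

A matching saturating every left vertex exists, for instance 1→H, 2→A, 3→C, 4→I, 5→D, 6→F, 7→B, 8→E, 9→G.
By Hall's marriage theorem, this means |N(S)| ≥ |S| for every subset S, so no violating subset exists.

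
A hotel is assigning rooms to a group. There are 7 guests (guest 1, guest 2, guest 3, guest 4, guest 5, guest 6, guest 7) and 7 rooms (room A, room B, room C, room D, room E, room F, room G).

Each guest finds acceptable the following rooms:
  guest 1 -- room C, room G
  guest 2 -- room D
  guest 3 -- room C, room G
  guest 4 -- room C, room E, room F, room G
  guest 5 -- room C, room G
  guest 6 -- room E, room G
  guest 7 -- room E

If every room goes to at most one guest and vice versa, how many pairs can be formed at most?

For example, pair guest 1-room C, guest 2-room D, guest 3-room G, guest 4-room F, guest 6-room E.
The set {guest 1, guest 3, guest 5, guest 6, guest 7} has only 3 neighbours ({room C, room E, room G}), so by Hall's theorem at most 5 of the 7 guests can be matched.

5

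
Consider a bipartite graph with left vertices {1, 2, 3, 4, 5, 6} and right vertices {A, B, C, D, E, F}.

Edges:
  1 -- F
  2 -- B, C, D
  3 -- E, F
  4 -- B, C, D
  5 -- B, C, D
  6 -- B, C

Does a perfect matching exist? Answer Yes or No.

The set {2, 4, 5, 6} has only 3 neighbours ({B, C, D}), so by Hall's theorem at most 5 of the 6 left vertices can be matched.
Hence no matching covers every left vertex.

No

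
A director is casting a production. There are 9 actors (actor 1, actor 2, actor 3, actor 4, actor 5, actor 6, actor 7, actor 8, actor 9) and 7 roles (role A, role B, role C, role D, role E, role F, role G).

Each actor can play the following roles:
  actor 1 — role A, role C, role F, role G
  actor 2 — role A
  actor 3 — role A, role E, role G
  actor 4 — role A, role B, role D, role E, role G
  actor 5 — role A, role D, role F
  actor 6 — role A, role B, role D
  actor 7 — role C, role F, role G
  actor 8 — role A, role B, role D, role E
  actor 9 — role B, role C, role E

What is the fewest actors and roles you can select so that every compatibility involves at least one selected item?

{role A, role B, role C, role D, role E, role F, role G} is a vertex cover of size 7: every edge has an endpoint in this set.
No smaller cover exists because actor 1–role C, actor 2–role A, actor 3–role E, actor 4–role B, actor 5–role F, actor 6–role D, actor 7–role G is a matching of size 7, and a cover must include an endpoint of each of these disjoint edges (König's theorem).

7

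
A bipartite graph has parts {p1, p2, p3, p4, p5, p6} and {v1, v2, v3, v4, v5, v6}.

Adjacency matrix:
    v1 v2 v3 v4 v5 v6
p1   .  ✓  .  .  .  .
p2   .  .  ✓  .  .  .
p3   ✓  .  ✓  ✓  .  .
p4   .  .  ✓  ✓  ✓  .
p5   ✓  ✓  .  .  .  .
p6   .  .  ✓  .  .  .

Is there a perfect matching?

No

The set {p2, p6} has only 1 neighbour ({v3}), so by Hall's theorem at most 5 of the 6 left vertices can be matched.
Hence no matching covers every left vertex.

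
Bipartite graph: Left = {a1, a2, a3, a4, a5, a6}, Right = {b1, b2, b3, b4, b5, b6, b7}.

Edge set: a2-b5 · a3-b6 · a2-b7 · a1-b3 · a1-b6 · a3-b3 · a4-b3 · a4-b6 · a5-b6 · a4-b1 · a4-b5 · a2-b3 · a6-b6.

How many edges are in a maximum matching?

For example, pair a1→b6, a2→b7, a3→b3, a4→b5.
The set {a1, a3, a5, a6} has only 2 neighbours ({b3, b6}), so by Hall's theorem at most 4 of the 6 left vertices can be matched.

4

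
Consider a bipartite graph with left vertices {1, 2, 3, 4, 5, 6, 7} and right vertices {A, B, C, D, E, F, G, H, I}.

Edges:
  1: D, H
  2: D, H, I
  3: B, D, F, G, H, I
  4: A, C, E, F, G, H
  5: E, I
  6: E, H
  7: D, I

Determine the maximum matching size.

A valid assignment of size 6: 1→H, 2→D, 3→G, 4→A, 5→I, 6→E.
The set {1, 2, 5, 6, 7} has only 4 neighbours ({D, E, H, I}), so by Hall's theorem at most 6 of the 7 left vertices can be matched.

6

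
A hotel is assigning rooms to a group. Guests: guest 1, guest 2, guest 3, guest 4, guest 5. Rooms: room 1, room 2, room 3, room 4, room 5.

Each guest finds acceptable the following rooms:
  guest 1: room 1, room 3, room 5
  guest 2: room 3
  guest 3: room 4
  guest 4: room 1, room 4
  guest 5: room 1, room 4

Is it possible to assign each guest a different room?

No

The set {guest 3, guest 4, guest 5} has only 2 neighbours ({room 1, room 4}), so by Hall's theorem at most 4 of the 5 guests can be matched.
Hence no matching covers every guest.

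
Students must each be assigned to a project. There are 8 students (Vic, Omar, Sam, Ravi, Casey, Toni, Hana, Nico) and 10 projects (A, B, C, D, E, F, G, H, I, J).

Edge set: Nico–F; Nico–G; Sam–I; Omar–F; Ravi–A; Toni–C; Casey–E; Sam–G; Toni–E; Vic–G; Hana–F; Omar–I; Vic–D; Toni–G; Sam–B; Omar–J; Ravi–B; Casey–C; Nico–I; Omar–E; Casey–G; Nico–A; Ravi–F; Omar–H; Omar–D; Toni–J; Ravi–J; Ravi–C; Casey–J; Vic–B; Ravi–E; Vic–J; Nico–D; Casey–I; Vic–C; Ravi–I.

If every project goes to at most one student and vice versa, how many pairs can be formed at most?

One maximum matching: Vic–B, Omar–E, Sam–I, Ravi–A, Casey–J, Toni–C, Hana–F, Nico–G.
All 8 students are matched, so no larger matching exists.

8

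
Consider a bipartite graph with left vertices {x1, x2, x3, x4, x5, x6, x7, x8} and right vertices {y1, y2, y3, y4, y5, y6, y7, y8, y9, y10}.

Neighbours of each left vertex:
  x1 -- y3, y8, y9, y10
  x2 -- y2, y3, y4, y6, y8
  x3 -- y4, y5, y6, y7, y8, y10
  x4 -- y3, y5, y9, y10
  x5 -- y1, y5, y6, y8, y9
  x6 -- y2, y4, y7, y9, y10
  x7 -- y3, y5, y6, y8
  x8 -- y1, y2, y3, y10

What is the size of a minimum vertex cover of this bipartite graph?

{x1, x2, x3, x4, x5, x6, x7, x8} is a vertex cover of size 8: every edge has an endpoint in this set.
No smaller cover exists because x1–y10, x2–y4, x3–y6, x4–y5, x5–y9, x6–y7, x7–y8, x8–y3 is a matching of size 8, and a cover must include an endpoint of each of these disjoint edges (König's theorem).

8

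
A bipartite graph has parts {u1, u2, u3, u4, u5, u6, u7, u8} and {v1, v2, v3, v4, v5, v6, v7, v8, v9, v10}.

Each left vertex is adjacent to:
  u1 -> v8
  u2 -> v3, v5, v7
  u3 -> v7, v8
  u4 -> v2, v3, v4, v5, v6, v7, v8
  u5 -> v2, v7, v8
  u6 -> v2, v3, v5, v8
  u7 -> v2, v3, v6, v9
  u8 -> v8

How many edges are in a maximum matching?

A valid assignment of size 7: u1–v8, u2–v5, u3–v7, u4–v4, u5–v2, u6–v3, u7–v6.
The set {u1, u8} has only 1 neighbour ({v8}), so by Hall's theorem at most 7 of the 8 left vertices can be matched.

7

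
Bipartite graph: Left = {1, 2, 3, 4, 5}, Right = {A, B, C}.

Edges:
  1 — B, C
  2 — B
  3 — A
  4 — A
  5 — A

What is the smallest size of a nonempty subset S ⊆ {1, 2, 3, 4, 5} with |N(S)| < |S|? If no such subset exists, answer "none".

Take S = {3, 4}. Its neighbourhood is {A}, so |N(S)| = 1 < |S| = 2.
No single vertex violates Hall's condition since each has at least one neighbour, so 2 is the minimum.

2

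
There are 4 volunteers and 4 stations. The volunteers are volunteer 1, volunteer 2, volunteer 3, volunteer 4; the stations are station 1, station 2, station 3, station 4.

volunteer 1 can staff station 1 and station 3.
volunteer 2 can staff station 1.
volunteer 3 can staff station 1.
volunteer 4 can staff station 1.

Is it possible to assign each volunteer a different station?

The set {volunteer 2, volunteer 3, volunteer 4} has only 1 neighbour ({station 1}), so by Hall's theorem at most 2 of the 4 volunteers can be matched.
Hence no matching covers every volunteer.

No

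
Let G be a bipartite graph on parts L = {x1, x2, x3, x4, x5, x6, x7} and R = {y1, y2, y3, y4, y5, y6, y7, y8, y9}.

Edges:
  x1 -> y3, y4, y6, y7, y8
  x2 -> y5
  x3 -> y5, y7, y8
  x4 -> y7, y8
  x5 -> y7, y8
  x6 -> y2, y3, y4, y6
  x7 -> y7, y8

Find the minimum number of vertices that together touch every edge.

5

A maximum matching has 5 edges (e.g. x1–y6, x2–y5, x3–y7, x4–y8, x6–y3).
By König's theorem the minimum vertex cover has the same size. One such cover is {x1, x6, y5, y7, y8}.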